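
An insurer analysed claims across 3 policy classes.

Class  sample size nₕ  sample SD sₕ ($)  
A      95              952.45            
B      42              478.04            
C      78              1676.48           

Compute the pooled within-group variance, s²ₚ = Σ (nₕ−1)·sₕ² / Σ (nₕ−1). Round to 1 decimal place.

A: (95−1)·952.45² = 94·907161.0025 = 85273134.235
B: (42−1)·478.04² = 41·228522.2416 = 9369411.9056
C: (78−1)·1676.48² = 77·2810585.1904 = 216415059.6608
Numerator = 311057605.8014; denominator = Σ(nₕ−1) = 212.
s²ₚ = 311057605.8014/212 = 1467252.858... → 1467252.9.

1467252.9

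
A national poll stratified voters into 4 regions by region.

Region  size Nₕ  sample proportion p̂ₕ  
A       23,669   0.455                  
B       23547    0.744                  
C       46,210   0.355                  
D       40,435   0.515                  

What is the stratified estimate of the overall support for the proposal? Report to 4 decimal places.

Wₕ = Nₕ/N with N = 133861: 0.1768, 0.1759, 0.3452, 0.3021.
p̂_st = 0.1768·0.455 + 0.1759·0.744 + 0.3452·0.355 + 0.3021·0.515 ≈ 0.489440... → 0.4894.

0.4894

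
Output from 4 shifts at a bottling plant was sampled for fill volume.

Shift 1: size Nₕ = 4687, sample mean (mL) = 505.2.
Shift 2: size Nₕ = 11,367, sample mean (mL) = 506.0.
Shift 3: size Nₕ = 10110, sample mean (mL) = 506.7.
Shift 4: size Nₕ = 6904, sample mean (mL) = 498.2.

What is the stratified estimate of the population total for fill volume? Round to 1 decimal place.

Population total = Σ Nₕ·x̄ₕ (each stratum's size times its mean).
4687·505.2 + 11367·506.0 + 10110·506.7 + 6904·498.2 = 2367872.4 + 5751702 + 5122737 + 3439572.8 = 16681884.2.

16681884.2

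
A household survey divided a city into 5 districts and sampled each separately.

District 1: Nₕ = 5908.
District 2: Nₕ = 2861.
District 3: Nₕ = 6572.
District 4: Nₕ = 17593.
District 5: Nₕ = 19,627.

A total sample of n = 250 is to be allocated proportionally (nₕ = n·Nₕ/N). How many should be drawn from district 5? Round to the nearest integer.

N = 5908 + 2861 + 6572 + 17593 + 19627 = 52561.
n_5 = 250·19627/52561 = 93.353... → 93.

93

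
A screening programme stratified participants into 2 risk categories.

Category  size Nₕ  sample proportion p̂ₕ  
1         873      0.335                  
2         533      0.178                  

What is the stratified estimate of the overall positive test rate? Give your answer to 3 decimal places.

Wₕ = Nₕ/N with N = 1406: 0.6209, 0.3791.
p̂_st = 0.6209·0.335 + 0.3791·0.178 ≈ 0.27548... → 0.275.

0.275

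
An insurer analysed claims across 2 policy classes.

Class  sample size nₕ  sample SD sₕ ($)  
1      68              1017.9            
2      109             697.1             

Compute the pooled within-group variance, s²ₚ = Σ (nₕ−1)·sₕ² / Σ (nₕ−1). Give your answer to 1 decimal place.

1: (68−1)·1017.9² = 67·1036120.41 = 69420067.47
2: (109−1)·697.1² = 108·485948.41 = 52482428.28
Numerator = 121902495.75; denominator = Σ(nₕ−1) = 175.
s²ₚ = 121902495.75/175 = 696585.69 → 696585.7.

696585.7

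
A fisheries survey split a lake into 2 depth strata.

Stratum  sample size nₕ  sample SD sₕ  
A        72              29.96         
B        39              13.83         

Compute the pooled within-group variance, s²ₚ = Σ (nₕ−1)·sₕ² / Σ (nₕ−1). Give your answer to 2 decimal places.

651.36

A: (72−1)·29.96² = 71·897.6016 = 63729.7136
B: (39−1)·13.83² = 38·191.2689 = 7268.2182
Numerator = 70997.9318; denominator = Σ(nₕ−1) = 109.
s²ₚ = 70997.9318/109 = 651.3572... → 651.36.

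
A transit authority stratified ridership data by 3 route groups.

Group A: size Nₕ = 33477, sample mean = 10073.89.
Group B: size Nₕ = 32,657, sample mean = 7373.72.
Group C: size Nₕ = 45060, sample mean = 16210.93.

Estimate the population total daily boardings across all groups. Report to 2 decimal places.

1308511695.37

Estimate total by summing Nₕ·x̄ₕ over strata.
33477·10073.89 + 32657·7373.72 + 45060·16210.93 = 337243615.53 + 240803574.04 + 730464505.8 = 1308511695.37.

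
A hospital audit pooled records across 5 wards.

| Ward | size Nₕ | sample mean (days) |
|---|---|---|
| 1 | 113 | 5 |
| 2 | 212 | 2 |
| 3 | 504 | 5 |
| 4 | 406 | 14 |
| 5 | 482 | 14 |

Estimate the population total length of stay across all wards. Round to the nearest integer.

15941

Estimate total by summing Nₕ·x̄ₕ over strata.
113·5 + 212·2 + 504·5 + 406·14 + 482·14 = 565 + 424 + 2520 + 5684 + 6748 = 15941.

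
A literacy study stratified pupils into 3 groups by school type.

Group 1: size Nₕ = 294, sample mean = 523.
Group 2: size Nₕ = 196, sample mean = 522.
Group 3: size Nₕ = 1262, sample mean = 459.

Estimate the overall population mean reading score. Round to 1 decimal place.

476.8

x̄_st = (Σ Nₕx̄ₕ) / (Σ Nₕ) = (294·523 + 196·522 + 1262·459) / 1752
= 835332 / 1752 = 476.788... → 476.8.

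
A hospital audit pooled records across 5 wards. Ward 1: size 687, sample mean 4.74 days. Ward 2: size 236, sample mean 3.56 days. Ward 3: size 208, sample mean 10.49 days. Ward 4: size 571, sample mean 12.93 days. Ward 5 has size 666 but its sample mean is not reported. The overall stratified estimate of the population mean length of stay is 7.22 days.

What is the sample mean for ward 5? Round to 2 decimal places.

N = 687 + 236 + 208 + 571 + 666 = 2368.
Overall total = μ·N = 7.22·2368 = 17096.96.
Subtract the known strata: 687·4.74 + 236·3.56 + 208·10.49 + 571·12.93 = 13661.49.
Remaining total for ward 5: 17096.96 − 13661.49 = 3435.47.
Divide by its size: 3435.47 / 666 = 5.1584... → 5.16.

5.16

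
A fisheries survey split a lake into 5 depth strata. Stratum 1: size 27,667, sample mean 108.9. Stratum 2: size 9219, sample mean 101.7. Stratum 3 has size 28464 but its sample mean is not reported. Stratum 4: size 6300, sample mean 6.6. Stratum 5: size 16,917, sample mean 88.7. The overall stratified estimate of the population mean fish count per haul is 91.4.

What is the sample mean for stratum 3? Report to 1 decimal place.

91.4

Σ Nₕx̄ₕ = N·μ, so 28464·x̄_3 = 88567·91.4 − (27667·108.9 + 9219·101.7 + 6300·6.6 + 16917·88.7).
= 8095023.8 − 5492626.5 = 2602397.3.
x̄_3 = 2602397.3 / 28464 = 91.428... → 91.4.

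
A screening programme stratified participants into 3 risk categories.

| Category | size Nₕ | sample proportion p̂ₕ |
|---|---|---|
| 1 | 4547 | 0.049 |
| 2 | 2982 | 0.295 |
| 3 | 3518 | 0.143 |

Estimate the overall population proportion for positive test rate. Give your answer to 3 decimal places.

N = 4547 + 2982 + 3518 = 11047.
Overall proportion = Σ (Nₕ/N)·p̂ₕ.
Σ Nₕp̂ₕ = 222.803 + 879.69 + 503.074 = 1605.567.
1605.567 / 11047 = 0.14534... → 0.145.

0.145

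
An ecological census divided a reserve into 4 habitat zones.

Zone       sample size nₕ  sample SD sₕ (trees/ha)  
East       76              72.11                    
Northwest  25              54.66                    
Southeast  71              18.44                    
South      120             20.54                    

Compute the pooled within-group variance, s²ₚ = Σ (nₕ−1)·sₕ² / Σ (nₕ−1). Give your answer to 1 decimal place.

Degrees of freedom: 75 + 24 + 70 + 119 = 288.
Σ(nₕ−1)sₕ² = 75·5199.8521 + 24·2987.7156 + 70·340.0336 + 119·421.8916 = 535701.5343.
s²ₚ = 535701.5343 / 288 = 1860.075... → 1860.1.

1860.1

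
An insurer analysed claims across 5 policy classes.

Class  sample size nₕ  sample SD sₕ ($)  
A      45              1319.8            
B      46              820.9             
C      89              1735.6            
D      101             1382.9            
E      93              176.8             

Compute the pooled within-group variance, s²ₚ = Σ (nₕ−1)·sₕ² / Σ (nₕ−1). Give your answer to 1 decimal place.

A: (45−1)·1319.8² = 44·1741872.04 = 76642369.76
B: (46−1)·820.9² = 45·673876.81 = 30324456.45
C: (89−1)·1735.6² = 88·3012307.36 = 265083047.68
D: (101−1)·1382.9² = 100·1912412.41 = 191241241
E: (93−1)·176.8² = 92·31258.24 = 2875758.08
Numerator = 566166872.97; denominator = Σ(nₕ−1) = 369.
s²ₚ = 566166872.97/369 = 1534327.569... → 1534327.6.

1534327.6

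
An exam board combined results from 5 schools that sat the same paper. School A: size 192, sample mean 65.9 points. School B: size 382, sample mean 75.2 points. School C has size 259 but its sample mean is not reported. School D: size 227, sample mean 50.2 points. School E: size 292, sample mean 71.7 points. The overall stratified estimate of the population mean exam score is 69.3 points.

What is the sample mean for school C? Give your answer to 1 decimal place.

N = 192 + 382 + 259 + 227 + 292 = 1352.
Overall total = μ·N = 69.3·1352 = 93693.6.
Subtract the known strata: 192·65.9 + 382·75.2 + 227·50.2 + 292·71.7 = 73711.
Remaining total for school C: 93693.6 − 73711 = 19982.6.
Divide by its size: 19982.6 / 259 = 77.153... → 77.2.

77.2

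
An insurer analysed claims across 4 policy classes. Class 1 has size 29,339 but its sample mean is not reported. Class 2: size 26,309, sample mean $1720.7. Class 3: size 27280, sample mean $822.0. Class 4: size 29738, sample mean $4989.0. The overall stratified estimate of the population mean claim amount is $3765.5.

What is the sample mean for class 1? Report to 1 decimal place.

7095.9

Σ Nₕx̄ₕ = N·μ, so 29339·x̄_1 = 112666·3765.5 − (26309·1720.7 + 27280·822.0 + 29738·4989.0).
= 424243823 − 216056938.3 = 208186884.7.
x̄_1 = 208186884.7 / 29339 = 7095.909... → 7095.9.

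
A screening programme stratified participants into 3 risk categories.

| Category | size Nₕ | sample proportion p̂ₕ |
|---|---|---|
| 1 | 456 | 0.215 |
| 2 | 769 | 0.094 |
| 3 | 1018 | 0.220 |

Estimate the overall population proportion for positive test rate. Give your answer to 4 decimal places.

0.1758

N = 456 + 769 + 1018 = 2243.
Overall proportion = Σ (Nₕ/N)·p̂ₕ.
Σ Nₕp̂ₕ = 98.04 + 72.286 + 223.96 = 394.286.
394.286 / 2243 = 0.175785... → 0.1758.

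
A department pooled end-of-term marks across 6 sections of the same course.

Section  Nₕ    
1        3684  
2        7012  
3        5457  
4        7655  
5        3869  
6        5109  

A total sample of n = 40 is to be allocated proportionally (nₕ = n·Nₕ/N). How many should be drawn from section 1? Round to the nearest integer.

N = 3684 + 7012 + 5457 + 7655 + 3869 + 5109 = 32786.
n_1 = 40·3684/32786 = 4.495... → 4.

4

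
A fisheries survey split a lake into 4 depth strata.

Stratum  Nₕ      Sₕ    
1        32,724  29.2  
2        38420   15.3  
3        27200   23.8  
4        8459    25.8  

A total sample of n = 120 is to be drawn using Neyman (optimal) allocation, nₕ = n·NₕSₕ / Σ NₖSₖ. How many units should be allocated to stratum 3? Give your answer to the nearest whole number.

Σ NₕSₕ = 32724·29.2 + 38420·15.3 + 27200·23.8 + 8459·25.8 = 2408969.
Share for 3: 647360/2408969 = 0.26873.
n_3 = 120 × 0.26873 = 32.247... → 32.

32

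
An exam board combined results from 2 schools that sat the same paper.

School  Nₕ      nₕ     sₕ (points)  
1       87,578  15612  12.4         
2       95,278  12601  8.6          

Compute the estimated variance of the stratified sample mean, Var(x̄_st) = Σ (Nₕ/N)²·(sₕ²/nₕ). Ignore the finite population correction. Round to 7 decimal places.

N = 182856; Wₕ = Nₕ/N.
school 1: (87578/182856)²·12.4²/15612 = 0.0022592092
school 2: (95278/182856)²·8.6²/12601 = 0.0015935244
Sum = 0.0038527336 → 0.0038527.

0.0038527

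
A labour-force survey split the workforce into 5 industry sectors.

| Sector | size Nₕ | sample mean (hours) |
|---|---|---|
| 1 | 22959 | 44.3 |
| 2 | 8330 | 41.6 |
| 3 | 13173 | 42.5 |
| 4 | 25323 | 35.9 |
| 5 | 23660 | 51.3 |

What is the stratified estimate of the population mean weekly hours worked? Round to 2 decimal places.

x̄_st = (Σ Nₕx̄ₕ) / (Σ Nₕ) = (22959·44.3 + 8330·41.6 + 13173·42.5 + 25323·35.9 + 23660·51.3) / 93445
= 4046317.9 / 93445 = 43.3016... → 43.30.

43.30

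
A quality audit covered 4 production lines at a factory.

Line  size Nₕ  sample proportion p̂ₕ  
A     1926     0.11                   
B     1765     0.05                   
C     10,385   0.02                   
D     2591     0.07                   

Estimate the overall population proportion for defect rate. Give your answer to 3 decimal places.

N = 1926 + 1765 + 10385 + 2591 = 16667.
Overall proportion = Σ (Nₕ/N)·p̂ₕ.
Σ Nₕp̂ₕ = 211.86 + 88.25 + 207.7 + 181.37 = 689.18.
689.18 / 16667 = 0.04135... → 0.041.

0.041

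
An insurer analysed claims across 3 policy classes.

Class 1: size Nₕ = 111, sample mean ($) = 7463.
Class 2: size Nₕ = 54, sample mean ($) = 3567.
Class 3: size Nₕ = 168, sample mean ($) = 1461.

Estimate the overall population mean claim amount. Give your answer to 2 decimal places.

x̄_st = (Σ Nₕx̄ₕ) / (Σ Nₕ) = (111·7463 + 54·3567 + 168·1461) / 333
= 1266459 / 333 = 3803.1802... → 3803.18.

3803.18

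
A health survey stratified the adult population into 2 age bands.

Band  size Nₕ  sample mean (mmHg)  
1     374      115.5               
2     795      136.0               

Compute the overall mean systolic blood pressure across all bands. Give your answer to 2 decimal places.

x̄_st = (Σ Nₕx̄ₕ) / (Σ Nₕ) = (374·115.5 + 795·136.0) / 1169
= 151317 / 1169 = 129.4414... → 129.44.

129.44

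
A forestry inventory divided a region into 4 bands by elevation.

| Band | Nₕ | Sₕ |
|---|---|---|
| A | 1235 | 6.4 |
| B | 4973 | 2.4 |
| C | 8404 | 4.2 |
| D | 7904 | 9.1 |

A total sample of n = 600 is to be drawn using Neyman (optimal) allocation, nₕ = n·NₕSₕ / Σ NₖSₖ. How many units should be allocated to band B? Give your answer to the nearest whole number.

Σ NₕSₕ = 1235·6.4 + 4973·2.4 + 8404·4.2 + 7904·9.1 = 127062.4.
Share for B: 11935.2/127062.4 = 0.09393.
n_B = 600 × 0.09393 = 56.359... → 56.

56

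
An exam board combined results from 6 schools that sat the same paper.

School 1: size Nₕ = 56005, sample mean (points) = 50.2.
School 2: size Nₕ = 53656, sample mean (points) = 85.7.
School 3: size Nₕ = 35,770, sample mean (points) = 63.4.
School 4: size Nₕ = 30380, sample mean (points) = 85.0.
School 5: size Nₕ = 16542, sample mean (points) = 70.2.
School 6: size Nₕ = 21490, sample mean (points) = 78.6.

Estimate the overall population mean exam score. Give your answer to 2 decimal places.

x̄_st = (Σ Nₕx̄ₕ) / (Σ Nₕ) = (56005·50.2 + 53656·85.7 + 35770·63.4 + 30380·85.0 + 16542·70.2 + 21490·78.6) / 213843
= 15110250.6 / 213843 = 70.6605... → 70.66.

70.66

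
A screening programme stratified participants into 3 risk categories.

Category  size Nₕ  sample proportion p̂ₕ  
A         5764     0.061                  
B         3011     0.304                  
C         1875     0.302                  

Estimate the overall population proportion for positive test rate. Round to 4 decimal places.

N = 5764 + 3011 + 1875 = 10650.
Overall proportion = Σ (Nₕ/N)·p̂ₕ.
Σ Nₕp̂ₕ = 351.604 + 915.344 + 566.25 = 1833.198.
1833.198 / 10650 = 0.172131... → 0.1721.

0.1721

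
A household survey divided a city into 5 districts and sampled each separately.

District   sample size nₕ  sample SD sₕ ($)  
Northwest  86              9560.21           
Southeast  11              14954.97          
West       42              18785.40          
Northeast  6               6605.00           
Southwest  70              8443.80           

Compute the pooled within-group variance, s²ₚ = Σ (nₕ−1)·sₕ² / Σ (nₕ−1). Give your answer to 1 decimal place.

141007263.9

Northwest: (86−1)·9560.21² = 85·91397615.2441 = 7768797295.7485
Southeast: (11−1)·14954.97² = 10·223651127.7009 = 2236511277.009
West: (42−1)·18785.40² = 41·352891253.16 = 14468541379.56
Northeast: (6−1)·6605.00² = 5·43626025 = 218130125
Southwest: (70−1)·8443.80² = 69·71297758.44 = 4919545332.36
Numerator = 29611525409.6775; denominator = Σ(nₕ−1) = 210.
s²ₚ = 29611525409.6775/210 = 141007263.856... → 141007263.9.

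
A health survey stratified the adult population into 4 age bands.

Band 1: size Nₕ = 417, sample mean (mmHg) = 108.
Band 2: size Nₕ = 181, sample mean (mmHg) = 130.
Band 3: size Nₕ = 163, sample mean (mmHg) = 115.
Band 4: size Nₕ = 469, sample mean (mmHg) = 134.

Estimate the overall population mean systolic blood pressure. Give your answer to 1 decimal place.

N = 417 + 181 + 163 + 469 = 1230.
Weight each subgroup mean by Nₕ/N and sum.
Σ Nₕx̄ₕ = 417·108 + 181·130 + 163·115 + 469·134 = 45036 + 23530 + 18745 + 62846 = 150157.
Divide by N: 150157 / 1230 = 122.079... → 122.1.

122.1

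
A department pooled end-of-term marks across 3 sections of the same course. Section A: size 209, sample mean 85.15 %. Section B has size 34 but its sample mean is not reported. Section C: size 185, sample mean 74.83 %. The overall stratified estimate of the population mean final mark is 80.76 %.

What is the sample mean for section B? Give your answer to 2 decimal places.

Σ Nₕx̄ₕ = N·μ, so 34·x̄_B = 428·80.76 − (209·85.15 + 185·74.83).
= 34565.28 − 31639.9 = 2925.38.
x̄_B = 2925.38 / 34 = 86.0406... → 86.04.

86.04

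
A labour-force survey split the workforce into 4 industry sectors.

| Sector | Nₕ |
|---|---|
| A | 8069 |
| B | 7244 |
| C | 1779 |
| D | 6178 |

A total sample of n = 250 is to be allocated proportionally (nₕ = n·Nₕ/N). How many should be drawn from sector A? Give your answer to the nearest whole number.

Share of sector A = 8069/23270 = 0.34676.
Allocate 250 × 0.34676 = 86.689... → 87.

87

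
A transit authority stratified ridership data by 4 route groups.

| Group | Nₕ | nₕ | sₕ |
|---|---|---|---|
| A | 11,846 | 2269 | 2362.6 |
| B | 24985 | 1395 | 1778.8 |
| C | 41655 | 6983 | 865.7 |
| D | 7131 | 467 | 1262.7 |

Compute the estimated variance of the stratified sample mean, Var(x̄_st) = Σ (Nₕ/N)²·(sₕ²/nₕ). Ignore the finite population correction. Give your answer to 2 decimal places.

N = 85617. Term for each stratum: Wₕ²sₕ²/nₕ.
Var(x̄_st) = 47.09441 + 193.16068 + 25.40429 + 23.68451 = 289.34389 → 289.34.

289.34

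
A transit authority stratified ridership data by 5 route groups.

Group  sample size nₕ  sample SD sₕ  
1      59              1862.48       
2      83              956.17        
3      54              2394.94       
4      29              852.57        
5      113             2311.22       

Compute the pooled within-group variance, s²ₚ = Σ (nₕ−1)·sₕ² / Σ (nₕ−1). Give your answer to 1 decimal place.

3599948.7

Degrees of freedom: 58 + 82 + 53 + 28 + 112 = 333.
Σ(nₕ−1)sₕ² = 58·3468831.7504 + 82·914261.0689 + 53·5735737.6036 + 28·726875.6049 + 112·5341737.8884 = 1198782902.6018.
s²ₚ = 1198782902.6018 / 333 = 3599948.656... → 3599948.7.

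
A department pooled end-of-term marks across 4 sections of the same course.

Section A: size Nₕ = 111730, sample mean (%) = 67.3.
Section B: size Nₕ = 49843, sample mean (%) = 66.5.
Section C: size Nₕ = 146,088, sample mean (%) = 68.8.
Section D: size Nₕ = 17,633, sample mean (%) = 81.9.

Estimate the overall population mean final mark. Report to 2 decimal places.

68.64

x̄_st = (Σ Nₕx̄ₕ) / (Σ Nₕ) = (111730·67.3 + 49843·66.5 + 146088·68.8 + 17633·81.9) / 325294
= 22328985.6 / 325294 = 68.6425... → 68.64.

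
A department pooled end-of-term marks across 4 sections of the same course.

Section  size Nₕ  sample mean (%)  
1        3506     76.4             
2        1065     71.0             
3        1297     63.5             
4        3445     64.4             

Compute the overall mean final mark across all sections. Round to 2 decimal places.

x̄_st = (Σ Nₕx̄ₕ) / (Σ Nₕ) = (3506·76.4 + 1065·71.0 + 1297·63.5 + 3445·64.4) / 9313
= 647690.9 / 9313 = 69.5470... → 69.55.

69.55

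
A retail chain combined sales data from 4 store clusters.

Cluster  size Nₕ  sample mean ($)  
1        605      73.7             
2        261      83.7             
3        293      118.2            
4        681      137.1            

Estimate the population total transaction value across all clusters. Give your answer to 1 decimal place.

194431.9

Population total = Σ Nₕ·x̄ₕ (each stratum's size times its mean).
605·73.7 + 261·83.7 + 293·118.2 + 681·137.1 = 44588.5 + 21845.7 + 34632.6 + 93365.1 = 194431.9.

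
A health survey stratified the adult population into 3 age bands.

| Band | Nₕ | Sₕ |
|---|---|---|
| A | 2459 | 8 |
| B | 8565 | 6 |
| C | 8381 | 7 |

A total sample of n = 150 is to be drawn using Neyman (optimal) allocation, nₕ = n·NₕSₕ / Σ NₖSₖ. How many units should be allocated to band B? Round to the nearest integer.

A: NₕSₕ = 2459·8 = 19672
B: NₕSₕ = 8565·6 = 51390
C: NₕSₕ = 8381·7 = 58667
Σ NₕSₕ = 129729.
n_B = 150·51390/129729 = 59.420... → 59.

59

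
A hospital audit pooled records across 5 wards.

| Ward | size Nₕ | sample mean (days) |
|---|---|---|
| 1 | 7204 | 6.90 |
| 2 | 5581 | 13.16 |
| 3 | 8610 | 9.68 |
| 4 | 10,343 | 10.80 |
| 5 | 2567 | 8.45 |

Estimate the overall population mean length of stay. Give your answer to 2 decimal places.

9.91

N = 34305; weights Wₕ = Nₕ/N = (0.2100, 0.1627, 0.2510, 0.3015, 0.0748).
x̄_st = Σ Wₕ·x̄ₕ = 0.2100·6.90 + 0.1627·13.16 + 0.2510·9.68 + 0.3015·10.80 + 0.0748·8.45 ≈ 9.9080...
→ 9.91.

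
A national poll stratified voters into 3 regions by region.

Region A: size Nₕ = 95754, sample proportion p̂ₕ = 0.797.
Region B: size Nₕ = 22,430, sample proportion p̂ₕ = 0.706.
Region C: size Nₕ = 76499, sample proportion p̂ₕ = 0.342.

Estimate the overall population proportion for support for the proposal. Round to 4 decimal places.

0.6077

N = 95754 + 22430 + 76499 = 194683.
Overall proportion = Σ (Nₕ/N)·p̂ₕ.
Σ Nₕp̂ₕ = 76315.938 + 15835.58 + 26162.658 = 118314.176.
118314.176 / 194683 = 0.607727... → 0.6077.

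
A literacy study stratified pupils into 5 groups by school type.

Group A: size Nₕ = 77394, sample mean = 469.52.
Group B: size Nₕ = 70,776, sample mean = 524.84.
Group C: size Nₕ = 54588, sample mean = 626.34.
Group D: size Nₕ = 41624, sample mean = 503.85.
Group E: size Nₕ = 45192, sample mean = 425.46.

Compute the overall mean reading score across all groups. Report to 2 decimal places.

x̄_st = (Σ Nₕx̄ₕ) / (Σ Nₕ) = (77394·469.52 + 70776·524.84 + 54588·626.34 + 41624·503.85 + 45192·425.46) / 289574
= 147874395.36 / 289574 = 510.6619... → 510.66.

510.66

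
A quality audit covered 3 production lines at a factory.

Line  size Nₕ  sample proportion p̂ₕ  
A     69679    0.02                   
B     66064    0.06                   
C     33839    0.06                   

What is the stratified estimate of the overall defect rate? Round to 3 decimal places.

Wₕ = Nₕ/N with N = 169582: 0.4109, 0.3896, 0.1995.
p̂_st = 0.4109·0.02 + 0.3896·0.06 + 0.1995·0.06 ≈ 0.04356... → 0.044.

0.044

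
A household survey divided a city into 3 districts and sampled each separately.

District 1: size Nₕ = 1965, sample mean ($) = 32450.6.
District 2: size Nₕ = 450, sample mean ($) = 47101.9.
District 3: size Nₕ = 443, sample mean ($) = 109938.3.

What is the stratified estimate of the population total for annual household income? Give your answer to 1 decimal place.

133663950.9

1: 1965·32450.6 = 63765429
2: 450·47101.9 = 21195855
3: 443·109938.3 = 48702666.9
τ̂ = Σ Nₕx̄ₕ = 133663950.9.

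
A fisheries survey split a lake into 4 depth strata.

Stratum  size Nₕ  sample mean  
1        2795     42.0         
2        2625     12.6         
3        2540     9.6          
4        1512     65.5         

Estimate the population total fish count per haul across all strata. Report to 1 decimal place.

273885.0

Estimate total by summing Nₕ·x̄ₕ over strata.
2795·42.0 + 2625·12.6 + 2540·9.6 + 1512·65.5 = 117390 + 33075 + 24384 + 99036 = 273885.0.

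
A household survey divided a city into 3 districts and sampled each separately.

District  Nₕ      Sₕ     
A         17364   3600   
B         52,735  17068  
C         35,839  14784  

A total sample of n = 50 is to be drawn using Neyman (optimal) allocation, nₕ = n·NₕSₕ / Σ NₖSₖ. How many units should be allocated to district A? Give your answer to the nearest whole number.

2

Σ NₕSₕ = 17364·3600 + 52735·17068 + 35839·14784 = 1492435156.
Share for A: 62510400/1492435156 = 0.04188.
n_A = 50 × 0.04188 = 2.094... → 2.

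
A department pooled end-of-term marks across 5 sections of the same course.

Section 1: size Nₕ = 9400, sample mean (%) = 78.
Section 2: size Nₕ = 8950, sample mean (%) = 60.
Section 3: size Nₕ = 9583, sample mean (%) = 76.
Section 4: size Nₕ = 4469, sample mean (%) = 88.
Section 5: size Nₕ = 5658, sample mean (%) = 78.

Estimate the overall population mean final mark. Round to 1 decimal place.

74.4

N = 9400 + 8950 + 9583 + 4469 + 5658 = 38060.
Weight each subgroup mean by Nₕ/N and sum.
Σ Nₕx̄ₕ = 9400·78 + 8950·60 + 9583·76 + 4469·88 + 5658·78 = 733200 + 537000 + 728308 + 393272 + 441324 = 2833104.
Divide by N: 2833104 / 38060 = 74.438... → 74.4.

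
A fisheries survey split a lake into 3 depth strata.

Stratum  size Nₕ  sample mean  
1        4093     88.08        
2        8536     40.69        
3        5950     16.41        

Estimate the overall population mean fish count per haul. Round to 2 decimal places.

43.35

x̄_st = (Σ Nₕx̄ₕ) / (Σ Nₕ) = (4093·88.08 + 8536·40.69 + 5950·16.41) / 18579
= 805480.78 / 18579 = 43.3544... → 43.35.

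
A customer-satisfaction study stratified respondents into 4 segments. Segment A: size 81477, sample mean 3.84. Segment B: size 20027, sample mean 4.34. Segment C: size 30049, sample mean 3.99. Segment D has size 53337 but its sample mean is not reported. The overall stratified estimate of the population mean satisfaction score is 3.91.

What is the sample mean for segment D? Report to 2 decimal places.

N = 81477 + 20027 + 30049 + 53337 = 184890.
Overall total = μ·N = 3.91·184890 = 722919.9.
Subtract the known strata: 81477·3.84 + 20027·4.34 + 30049·3.99 = 519684.37.
Remaining total for segment D: 722919.9 − 519684.37 = 203235.53.
Divide by its size: 203235.53 / 53337 = 3.8104... → 3.81.

3.81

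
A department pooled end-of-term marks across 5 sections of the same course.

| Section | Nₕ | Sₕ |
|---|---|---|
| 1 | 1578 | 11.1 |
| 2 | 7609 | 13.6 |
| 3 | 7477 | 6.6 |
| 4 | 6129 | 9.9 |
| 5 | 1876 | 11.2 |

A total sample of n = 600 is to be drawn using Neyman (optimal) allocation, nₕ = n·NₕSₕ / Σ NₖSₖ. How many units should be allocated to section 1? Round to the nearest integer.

42

Σ NₕSₕ = 1578·11.1 + 7609·13.6 + 7477·6.6 + 6129·9.9 + 1876·11.2 = 252034.7.
Share for 1: 17515.8/252034.7 = 0.06950.
n_1 = 600 × 0.06950 = 41.699... → 42.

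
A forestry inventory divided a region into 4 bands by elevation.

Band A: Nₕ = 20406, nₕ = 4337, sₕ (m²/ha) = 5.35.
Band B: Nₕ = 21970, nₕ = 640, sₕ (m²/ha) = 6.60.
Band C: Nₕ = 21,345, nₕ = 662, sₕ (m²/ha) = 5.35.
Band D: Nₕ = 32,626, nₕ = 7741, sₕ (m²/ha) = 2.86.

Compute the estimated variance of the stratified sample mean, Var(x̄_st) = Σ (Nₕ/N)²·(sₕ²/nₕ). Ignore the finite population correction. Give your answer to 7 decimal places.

0.0060784

N = 96347; Wₕ = Nₕ/N.
band A: (20406/96347)²·5.35²/4337 = 0.0002960449
band B: (21970/96347)²·6.60²/640 = 0.0035390901
band C: (21345/96347)²·5.35²/662 = 0.0021220983
band D: (32626/96347)²·2.86²/7741 = 0.0001211675
Sum = 0.0060784008 → 0.0060784.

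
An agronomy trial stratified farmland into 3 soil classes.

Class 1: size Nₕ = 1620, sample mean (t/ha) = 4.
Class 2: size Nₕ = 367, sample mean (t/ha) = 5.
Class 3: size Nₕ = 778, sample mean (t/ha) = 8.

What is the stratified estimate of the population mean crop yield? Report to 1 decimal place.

5.3

N = 2765; weights Wₕ = Nₕ/N = (0.5859, 0.1327, 0.2814).
x̄_st = Σ Wₕ·x̄ₕ = 0.5859·4 + 0.1327·5 + 0.2814·8 ≈ 5.258...
→ 5.3.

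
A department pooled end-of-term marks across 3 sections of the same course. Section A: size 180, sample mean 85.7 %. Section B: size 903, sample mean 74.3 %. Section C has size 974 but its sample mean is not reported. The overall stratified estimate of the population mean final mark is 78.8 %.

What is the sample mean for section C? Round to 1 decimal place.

Σ Nₕx̄ₕ = N·μ, so 974·x̄_C = 2057·78.8 − (180·85.7 + 903·74.3).
= 162091.6 − 82518.9 = 79572.7.
x̄_C = 79572.7 / 974 = 81.697... → 81.7.

81.7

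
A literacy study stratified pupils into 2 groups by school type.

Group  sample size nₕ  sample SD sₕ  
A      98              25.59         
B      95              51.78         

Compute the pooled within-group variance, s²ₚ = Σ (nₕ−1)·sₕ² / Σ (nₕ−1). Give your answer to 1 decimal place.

1652.1

A: (98−1)·25.59² = 97·654.8481 = 63520.2657
B: (95−1)·51.78² = 94·2681.1684 = 252029.8296
Numerator = 315550.0953; denominator = Σ(nₕ−1) = 191.
s²ₚ = 315550.0953/191 = 1652.095... → 1652.1.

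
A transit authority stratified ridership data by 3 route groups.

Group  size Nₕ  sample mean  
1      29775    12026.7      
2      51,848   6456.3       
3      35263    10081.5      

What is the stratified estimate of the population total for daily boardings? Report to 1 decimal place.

1048345169.4

Estimate total by summing Nₕ·x̄ₕ over strata.
29775·12026.7 + 51848·6456.3 + 35263·10081.5 = 358094992.5 + 334746242.4 + 355503934.5 = 1048345169.4.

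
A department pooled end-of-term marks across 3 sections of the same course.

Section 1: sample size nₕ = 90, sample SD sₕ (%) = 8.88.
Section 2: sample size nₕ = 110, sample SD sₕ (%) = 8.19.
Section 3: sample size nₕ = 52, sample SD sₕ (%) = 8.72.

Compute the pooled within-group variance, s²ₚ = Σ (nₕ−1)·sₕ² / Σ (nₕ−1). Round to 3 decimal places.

73.122

Degrees of freedom: 89 + 109 + 51 = 249.
Σ(nₕ−1)sₕ² = 89·78.8544 + 109·67.0761 + 51·76.0384 = 18207.2949.
s²ₚ = 18207.2949 / 249 = 73.12167... → 73.122.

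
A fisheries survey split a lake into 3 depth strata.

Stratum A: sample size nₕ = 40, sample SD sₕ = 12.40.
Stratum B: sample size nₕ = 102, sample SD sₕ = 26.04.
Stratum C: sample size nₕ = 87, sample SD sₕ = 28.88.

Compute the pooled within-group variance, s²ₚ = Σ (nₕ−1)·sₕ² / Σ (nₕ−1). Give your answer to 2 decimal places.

A: (40−1)·12.40² = 39·153.76 = 5996.64
B: (102−1)·26.04² = 101·678.0816 = 68486.2416
C: (87−1)·28.88² = 86·834.0544 = 71728.6784
Numerator = 146211.56; denominator = Σ(nₕ−1) = 226.
s²ₚ = 146211.56/226 = 646.9538... → 646.95.

646.95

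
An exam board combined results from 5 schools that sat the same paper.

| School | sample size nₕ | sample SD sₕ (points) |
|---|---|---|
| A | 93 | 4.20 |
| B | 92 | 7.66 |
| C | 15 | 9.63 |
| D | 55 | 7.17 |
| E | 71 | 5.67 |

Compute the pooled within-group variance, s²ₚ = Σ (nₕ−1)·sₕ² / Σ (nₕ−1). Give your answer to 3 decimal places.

Degrees of freedom: 92 + 91 + 14 + 54 + 70 = 321.
Σ(nₕ−1)sₕ² = 92·17.64 + 91·58.6756 + 14·92.7369 + 54·51.4089 + 70·32.1489 = 13287.1798.
s²ₚ = 13287.1798 / 321 = 41.39308... → 41.393.

41.393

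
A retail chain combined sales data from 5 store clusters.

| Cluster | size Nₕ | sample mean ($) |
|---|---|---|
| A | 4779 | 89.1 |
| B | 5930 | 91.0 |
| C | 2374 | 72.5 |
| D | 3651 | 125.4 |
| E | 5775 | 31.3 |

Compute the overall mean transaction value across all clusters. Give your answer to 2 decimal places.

78.91

N = 4779 + 5930 + 2374 + 3651 + 5775 = 22509.
Weight each subgroup mean by Nₕ/N and sum.
Σ Nₕx̄ₕ = 4779·89.1 + 5930·91.0 + 2374·72.5 + 3651·125.4 + 5775·31.3 = 425808.9 + 539630 + 172115 + 457835.4 + 180757.5 = 1776146.8.
Divide by N: 1776146.8 / 22509 = 78.9083... → 78.91.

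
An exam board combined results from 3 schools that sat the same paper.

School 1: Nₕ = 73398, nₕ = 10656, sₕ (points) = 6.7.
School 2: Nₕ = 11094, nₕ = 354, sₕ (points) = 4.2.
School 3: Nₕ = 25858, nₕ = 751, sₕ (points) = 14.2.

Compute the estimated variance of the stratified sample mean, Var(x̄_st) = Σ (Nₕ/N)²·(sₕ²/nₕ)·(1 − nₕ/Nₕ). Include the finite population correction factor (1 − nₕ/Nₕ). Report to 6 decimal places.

N = 110350. Term for each stratum: Wₕ²sₕ²/nₕ·(1−nₕ/Nₕ).
Var(x̄_st) = 0.001593138 + 0.000487577 + 0.014314686 = 0.016395401 → 0.016395.

0.016395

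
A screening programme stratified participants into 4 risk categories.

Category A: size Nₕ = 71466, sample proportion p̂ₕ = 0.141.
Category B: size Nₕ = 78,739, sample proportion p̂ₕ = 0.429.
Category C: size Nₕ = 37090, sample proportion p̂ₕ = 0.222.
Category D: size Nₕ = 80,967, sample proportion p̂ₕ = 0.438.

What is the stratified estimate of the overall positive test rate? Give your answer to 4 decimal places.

0.3264

N = 71466 + 78739 + 37090 + 80967 = 268262.
Overall proportion = Σ (Nₕ/N)·p̂ₕ.
Σ Nₕp̂ₕ = 10076.706 + 33779.031 + 8233.98 + 35463.546 = 87553.263.
87553.263 / 268262 = 0.326372... → 0.3264.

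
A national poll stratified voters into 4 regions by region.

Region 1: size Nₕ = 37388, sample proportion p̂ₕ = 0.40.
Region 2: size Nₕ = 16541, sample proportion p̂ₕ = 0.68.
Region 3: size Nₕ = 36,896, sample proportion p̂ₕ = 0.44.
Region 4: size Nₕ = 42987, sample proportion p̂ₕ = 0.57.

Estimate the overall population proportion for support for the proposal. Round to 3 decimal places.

Wₕ = Nₕ/N with N = 133812: 0.2794, 0.1236, 0.2757, 0.3212.
p̂_st = 0.2794·0.40 + 0.1236·0.68 + 0.2757·0.44 + 0.3212·0.57 ≈ 0.50025... → 0.500.

0.500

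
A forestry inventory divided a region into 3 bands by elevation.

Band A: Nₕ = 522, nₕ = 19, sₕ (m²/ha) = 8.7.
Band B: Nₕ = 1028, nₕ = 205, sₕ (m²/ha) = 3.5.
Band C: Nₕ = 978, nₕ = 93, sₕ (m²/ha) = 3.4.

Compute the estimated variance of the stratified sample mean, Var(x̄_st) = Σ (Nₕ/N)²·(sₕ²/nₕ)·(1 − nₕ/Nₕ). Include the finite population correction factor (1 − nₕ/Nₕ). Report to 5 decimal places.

N = 2528; Wₕ = Nₕ/N.
band A: (522/2528)²·8.7²/19·(1 − 19/522) = 0.16367006
band B: (1028/2528)²·3.5²/205·(1 − 205/1028) = 0.00791081
band C: (978/2528)²·3.4²/93·(1 − 93/978) = 0.01683460
Sum = 0.18841548 → 0.18842.

0.18842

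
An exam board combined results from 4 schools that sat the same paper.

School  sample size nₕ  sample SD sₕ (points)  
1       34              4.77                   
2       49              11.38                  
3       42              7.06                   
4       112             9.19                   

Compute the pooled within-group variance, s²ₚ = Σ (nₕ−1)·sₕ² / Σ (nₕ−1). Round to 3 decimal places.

78.907

Degrees of freedom: 33 + 48 + 41 + 111 = 233.
Σ(nₕ−1)sₕ² = 33·22.7529 + 48·129.5044 + 41·49.8436 + 111·84.4561 = 18385.2716.
s²ₚ = 18385.2716 / 233 = 78.90675... → 78.907.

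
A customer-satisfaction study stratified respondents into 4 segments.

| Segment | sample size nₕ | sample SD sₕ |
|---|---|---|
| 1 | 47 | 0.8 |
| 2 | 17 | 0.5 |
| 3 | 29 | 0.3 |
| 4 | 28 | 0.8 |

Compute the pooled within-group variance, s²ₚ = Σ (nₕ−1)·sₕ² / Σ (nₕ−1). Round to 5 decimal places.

1: (47−1)·0.8² = 46·0.64 = 29.44
2: (17−1)·0.5² = 16·0.25 = 4
3: (29−1)·0.3² = 28·0.09 = 2.52
4: (28−1)·0.8² = 27·0.64 = 17.28
Numerator = 53.24; denominator = Σ(nₕ−1) = 117.
s²ₚ = 53.24/117 = 0.4550427... → 0.45504.

0.45504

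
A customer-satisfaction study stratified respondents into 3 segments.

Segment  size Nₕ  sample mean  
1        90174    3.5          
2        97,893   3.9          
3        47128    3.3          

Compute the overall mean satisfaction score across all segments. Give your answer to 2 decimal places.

3.63

N = 90174 + 97893 + 47128 = 235195.
Weight each subgroup mean by Nₕ/N and sum.
Σ Nₕx̄ₕ = 90174·3.5 + 97893·3.9 + 47128·3.3 = 315609 + 381782.7 + 155522.4 = 852914.1.
Divide by N: 852914.1 / 235195 = 3.6264... → 3.63.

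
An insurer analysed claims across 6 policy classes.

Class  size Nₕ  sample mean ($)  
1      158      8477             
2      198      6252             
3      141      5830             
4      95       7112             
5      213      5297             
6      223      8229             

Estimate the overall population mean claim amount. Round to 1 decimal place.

N = 158 + 198 + 141 + 95 + 213 + 223 = 1028.
Weight each subgroup mean by Nₕ/N and sum.
Σ Nₕx̄ₕ = 158·8477 + 198·6252 + 141·5830 + 95·7112 + 213·5297 + 223·8229 = 1339366 + 1237896 + 822030 + 675640 + 1128261 + 1835067 = 7038260.
Divide by N: 7038260 / 1028 = 6846.556... → 6846.6.

6846.6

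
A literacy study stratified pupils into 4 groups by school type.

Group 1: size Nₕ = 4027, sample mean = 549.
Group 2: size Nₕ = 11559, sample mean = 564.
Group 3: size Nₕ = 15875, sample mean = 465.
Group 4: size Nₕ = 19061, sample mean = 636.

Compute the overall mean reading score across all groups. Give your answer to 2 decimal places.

x̄_st = (Σ Nₕx̄ₕ) / (Σ Nₕ) = (4027·549 + 11559·564 + 15875·465 + 19061·636) / 50522
= 28234770 / 50522 = 558.8609... → 558.86.

558.86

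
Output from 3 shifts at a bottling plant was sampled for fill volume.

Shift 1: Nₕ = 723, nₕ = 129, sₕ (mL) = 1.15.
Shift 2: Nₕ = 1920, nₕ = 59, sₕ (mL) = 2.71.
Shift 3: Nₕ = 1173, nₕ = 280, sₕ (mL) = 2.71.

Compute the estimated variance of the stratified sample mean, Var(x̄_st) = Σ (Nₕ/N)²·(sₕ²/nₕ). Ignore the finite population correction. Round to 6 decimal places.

N = 3816. Term for each stratum: Wₕ²sₕ²/nₕ.
Var(x̄_st) = 0.000368015 + 0.031511734 + 0.002478334 = 0.034358083 → 0.034358.

0.034358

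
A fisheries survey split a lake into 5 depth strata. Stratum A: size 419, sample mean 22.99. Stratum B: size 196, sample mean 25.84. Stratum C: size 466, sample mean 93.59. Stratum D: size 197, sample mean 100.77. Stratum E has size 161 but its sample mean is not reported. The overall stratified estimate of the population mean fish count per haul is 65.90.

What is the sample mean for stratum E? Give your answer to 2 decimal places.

Σ Nₕx̄ₕ = N·μ, so 161·x̄_E = 1439·65.90 − (419·22.99 + 196·25.84 + 466·93.59 + 197·100.77).
= 94830.1 − 78162.08 = 16668.02.
x̄_E = 16668.02 / 161 = 103.5281... → 103.53.

103.53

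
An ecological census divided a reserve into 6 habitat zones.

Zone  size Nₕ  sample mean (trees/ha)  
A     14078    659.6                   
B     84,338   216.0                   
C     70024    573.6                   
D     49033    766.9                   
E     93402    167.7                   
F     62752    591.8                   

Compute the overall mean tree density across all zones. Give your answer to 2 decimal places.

423.07

x̄_st = (Σ Nₕx̄ₕ) / (Σ Nₕ) = (14078·659.6 + 84338·216.0 + 70024·573.6 + 49033·766.9 + 93402·167.7 + 62752·591.8) / 373627
= 158072179.9 / 373627 = 423.0748... → 423.07.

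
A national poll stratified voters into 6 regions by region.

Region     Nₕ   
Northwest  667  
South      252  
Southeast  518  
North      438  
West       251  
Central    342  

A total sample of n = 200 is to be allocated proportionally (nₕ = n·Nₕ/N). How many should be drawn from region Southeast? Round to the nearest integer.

N = 667 + 252 + 518 + 438 + 251 + 342 = 2468.
n_Southeast = 200·518/2468 = 41.977... → 42.

42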